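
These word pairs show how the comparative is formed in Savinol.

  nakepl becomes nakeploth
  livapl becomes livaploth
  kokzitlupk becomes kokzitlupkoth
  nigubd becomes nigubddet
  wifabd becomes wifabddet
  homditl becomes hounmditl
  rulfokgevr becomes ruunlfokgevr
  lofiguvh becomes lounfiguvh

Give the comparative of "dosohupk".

dosohupkoth

nakepl and homditl both end in -l yet inflect differently (nakeploth, hounmditl), so the final letter is not what conditions the rule; the second-to-last letter is.
"dosohupk" has second-to-last letter 'p'. The stems whose second-to-last letter is 'p' (nakepl → nakeploth, livapl → livaploth, kokzitlupk → kokzitlupkoth) add -oth.
So dosohupk → dosohupkoth.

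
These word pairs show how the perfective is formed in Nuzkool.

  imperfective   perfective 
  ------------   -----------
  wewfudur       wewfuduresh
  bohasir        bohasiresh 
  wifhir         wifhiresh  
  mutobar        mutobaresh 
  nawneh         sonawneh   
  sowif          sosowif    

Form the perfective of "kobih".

sokobih

bohasir and sowif both have last vowel 'i' yet inflect differently (bohasiresh, sosowif), so the last vowel is not what conditions the rule; the final letter is.
"kobih" ends in -h. The one such stem in the data (nawneh → sonawneh) adds the prefix so-, so the same rule applies.
The other pattern: stems ending in -r add -esh.
So kobih → sokobih.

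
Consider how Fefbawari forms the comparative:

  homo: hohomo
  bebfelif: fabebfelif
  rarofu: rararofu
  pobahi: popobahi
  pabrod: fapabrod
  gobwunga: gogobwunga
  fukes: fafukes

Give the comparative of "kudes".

fakudes

homo and pabrod both have last vowel 'o' yet inflect differently (hohomo, fapabrod), so the last vowel is not what conditions the rule; whether the stem ends in a vowel or a consonant is.
"kudes" ends in a consonant. The stems ending in a consonant (pabrod → fapabrod, fukes → fafukes, bebfelif → fabebfelif) add the prefix fa-.
The other pattern: stems ending in a vowel repeat the first consonant+vowel as a prefix.
So kudes → fakudes.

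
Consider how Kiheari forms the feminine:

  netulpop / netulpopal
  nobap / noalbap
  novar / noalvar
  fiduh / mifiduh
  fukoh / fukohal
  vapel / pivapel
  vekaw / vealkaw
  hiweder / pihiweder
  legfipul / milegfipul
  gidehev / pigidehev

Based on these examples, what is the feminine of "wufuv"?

miwufuv

netulpop and nobap both end in -p yet inflect differently (netulpopal, noalbap), so the final letter is not what conditions the rule; the last vowel is.
"wufuv" has last vowel 'u'. The stems whose last vowel is 'u' (legfipul → milegfipul, fiduh → mifiduh) add the prefix mi-.
The other patterns: stems whose last vowel is 'o' add -al; stems whose last vowel is 'a' insert -al- after the first vowel; stems whose last vowel is 'e' add the prefix pi-.
So wufuv → miwufuv.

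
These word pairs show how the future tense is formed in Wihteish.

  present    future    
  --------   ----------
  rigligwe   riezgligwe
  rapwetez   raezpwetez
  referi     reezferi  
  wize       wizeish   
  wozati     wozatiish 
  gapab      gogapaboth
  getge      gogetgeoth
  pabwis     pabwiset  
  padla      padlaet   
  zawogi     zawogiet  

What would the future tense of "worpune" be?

worpuneish

rigligwe and wize both end in -e yet inflect differently (riezgligwe, wizeish), so the final letter is not what conditions the rule; the first letter is.
"worpune" begins with w-. The stems beginning with w- (wize → wizeish, wozati → wozatiish) add -ish.
The other patterns: stems beginning with r- insert -ez- after the first vowel; stems beginning with g- add go- … -oth around the stem; stems beginning with p- or z- add -et.
So worpune → worpuneish.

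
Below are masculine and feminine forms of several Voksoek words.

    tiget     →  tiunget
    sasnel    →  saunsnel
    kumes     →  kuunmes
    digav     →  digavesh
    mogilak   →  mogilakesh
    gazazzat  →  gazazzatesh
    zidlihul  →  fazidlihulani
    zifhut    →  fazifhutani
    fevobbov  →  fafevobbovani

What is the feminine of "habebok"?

tiget and gazazzat both end in -t yet inflect differently (tiunget, gazazzatesh), so the final letter is not what conditions the rule; the last vowel is.
"habebok" has last vowel 'o'. The one such stem in the data (fevobbov → fafevobbovani) adds fa- … -ani around the stem, so the same rule applies.
The other patterns: stems whose last vowel is 'e' insert -un- after the first vowel; stems whose last vowel is 'a' add -esh.
So habebok → fahabebokani.

fahabebokani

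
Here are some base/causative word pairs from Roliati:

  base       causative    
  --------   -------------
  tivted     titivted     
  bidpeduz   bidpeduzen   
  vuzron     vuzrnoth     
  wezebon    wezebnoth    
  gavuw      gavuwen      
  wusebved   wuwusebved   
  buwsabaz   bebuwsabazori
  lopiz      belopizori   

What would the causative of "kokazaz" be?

bidpeduz and buwsabaz both end in -z yet inflect differently (bidpeduzen, bebuwsabazori), so the final letter is not what conditions the rule; the last vowel is.
"kokazaz" has last vowel 'a'. The one such stem in the data (buwsabaz → bebuwsabazori) adds be- … -ori around the stem, so the same rule applies.
So kokazaz → bekokazazori.

bekokazazori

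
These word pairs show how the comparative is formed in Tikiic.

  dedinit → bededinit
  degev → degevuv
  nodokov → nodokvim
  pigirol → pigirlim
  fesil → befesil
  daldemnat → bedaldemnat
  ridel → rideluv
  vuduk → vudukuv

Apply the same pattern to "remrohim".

beremrohim

fesil and pigirol both end in -l yet inflect differently (befesil, pigirlim), so the final letter is not what conditions the rule; the last vowel is.
"remrohim" has last vowel 'i'. The stems whose last vowel is 'i' (fesil → befesil, dedinit → bededinit) add the prefix be-.
The other patterns: stems whose last vowel is 'o' delete the last vowel and add -im; stems whose last vowel is 'e' or 'u' add -uv.
So remrohim → beremrohim.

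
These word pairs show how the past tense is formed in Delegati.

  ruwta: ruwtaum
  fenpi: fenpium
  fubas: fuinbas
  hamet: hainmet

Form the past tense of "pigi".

pigium

ruwta and fubas both have last vowel 'a' yet inflect differently (ruwtaum, fuinbas), so the last vowel is not what conditions the rule; whether the stem ends in a vowel or a consonant is.
"pigi" ends in a vowel. The stems ending in a vowel (ruwta → ruwtaum, fenpi → fenpium) add -um.
So pigi → pigium.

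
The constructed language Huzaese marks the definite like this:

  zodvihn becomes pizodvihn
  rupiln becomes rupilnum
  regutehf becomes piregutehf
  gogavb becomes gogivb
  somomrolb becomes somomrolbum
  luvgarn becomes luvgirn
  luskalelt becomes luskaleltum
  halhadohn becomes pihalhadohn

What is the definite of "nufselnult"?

nufselnultum

rupiln and zodvihn both end in -n yet inflect differently (rupilnum, pizodvihn), so the final letter is not what conditions the rule; the second-to-last letter is.
"nufselnult" has second-to-last letter 'l'. The stems whose second-to-last letter is 'l' (luskalelt → luskaleltum, rupiln → rupilnum, somomrolb → somomrolbum) add -um.
The other patterns: stems whose second-to-last letter is 'h' add the prefix pi-; stems whose second-to-last letter is 'r' or 'v' change the last vowel to 'i'.
So nufselnult → nufselnultum.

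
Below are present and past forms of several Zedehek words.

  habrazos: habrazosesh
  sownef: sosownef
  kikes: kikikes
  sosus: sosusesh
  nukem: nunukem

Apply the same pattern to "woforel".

wowoforel

kikes and sosus both end in -s yet inflect differently (kikikes, sosusesh), so the final letter is not what conditions the rule; the last vowel is.
"woforel" has last vowel 'e'. The stems whose last vowel is 'e' (sownef → sosownef, nukem → nunukem, kikes → kikikes) repeat the first consonant+vowel as a prefix.
So woforel → wowoforel.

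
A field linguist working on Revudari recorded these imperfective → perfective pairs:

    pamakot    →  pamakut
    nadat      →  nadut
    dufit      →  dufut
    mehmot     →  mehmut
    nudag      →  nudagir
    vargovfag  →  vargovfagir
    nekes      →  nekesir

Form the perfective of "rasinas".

rasinasir

"rasinas" ends in -s. The one such stem in the data (nekes → nekesir) adds -ir, so the same rule applies.
So rasinas → rasinasir.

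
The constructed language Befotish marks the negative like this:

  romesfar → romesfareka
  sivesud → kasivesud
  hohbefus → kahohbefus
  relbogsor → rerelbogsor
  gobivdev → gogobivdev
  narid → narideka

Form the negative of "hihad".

"hihad" has last vowel 'a'. The one such stem in the data (romesfar → romesfareka) adds -eka, so the same rule applies.
The other patterns: stems whose last vowel is 'u' add the prefix ka-; stems whose last vowel is 'e' or 'o' repeat the first consonant+vowel as a prefix.
So hihad → hihadeka.

hihadeka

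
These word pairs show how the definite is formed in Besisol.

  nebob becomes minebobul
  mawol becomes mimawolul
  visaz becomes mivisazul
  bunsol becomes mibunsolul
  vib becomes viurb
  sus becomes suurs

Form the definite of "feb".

"feb" has 1 vowel. The stems with 1 vowel (vib → viurb, sus → suurs) insert -ur- after the first vowel.
So feb → feurb.

feurb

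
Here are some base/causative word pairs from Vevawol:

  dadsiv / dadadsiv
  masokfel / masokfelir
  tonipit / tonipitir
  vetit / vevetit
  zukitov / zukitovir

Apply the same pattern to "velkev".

vevelkev

tonipit and vetit both end in -t yet inflect differently (tonipitir, vevetit), so the final letter is not what conditions the rule; the number of vowels is.
"velkev" has 2 vowels. The stems with 2 vowels (vetit → vevetit, dadsiv → dadadsiv) repeat the first consonant+vowel as a prefix.
The other pattern: stems with 3 vowels add -ir.
So velkev → vevelkev.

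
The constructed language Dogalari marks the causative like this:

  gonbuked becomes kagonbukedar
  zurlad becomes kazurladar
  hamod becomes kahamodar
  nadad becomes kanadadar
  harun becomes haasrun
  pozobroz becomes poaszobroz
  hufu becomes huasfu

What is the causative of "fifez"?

fiasfez

"fifez" ends in -z. The one such stem in the data (pozobroz → poaszobroz) inserts -as- after the first vowel (as do harun, hufu), so the same rule applies.
The other pattern: stems ending in -d add ka- … -ar around the stem.
So fifez → fiasfez.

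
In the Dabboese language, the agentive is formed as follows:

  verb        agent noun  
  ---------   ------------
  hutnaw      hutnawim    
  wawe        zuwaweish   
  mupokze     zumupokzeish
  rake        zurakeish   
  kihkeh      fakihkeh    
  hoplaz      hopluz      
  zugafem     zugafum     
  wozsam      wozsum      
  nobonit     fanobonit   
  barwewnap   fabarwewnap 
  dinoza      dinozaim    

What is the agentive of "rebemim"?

rebemum

dinoza and hoplaz both have last vowel 'a' yet inflect differently (dinozaim, hopluz), so the last vowel is not what conditions the rule; the final letter is.
"rebemim" ends in -m. The stems ending in -m (wozsam → wozsum, zugafem → zugafum) change the last vowel to 'u'.
So rebemim → rebemum.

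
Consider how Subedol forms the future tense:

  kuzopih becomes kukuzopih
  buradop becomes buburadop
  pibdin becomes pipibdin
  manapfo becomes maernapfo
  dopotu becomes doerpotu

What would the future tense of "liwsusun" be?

buradop and manapfo both have last vowel 'o' yet inflect differently (buburadop, maernapfo), so the last vowel is not what conditions the rule; whether the stem ends in a vowel or a consonant is.
"liwsusun" ends in a consonant. The stems ending in a consonant (kuzopih → kukuzopih, buradop → buburadop, pibdin → pipibdin) repeat the first consonant+vowel as a prefix.
The other pattern: stems ending in a vowel insert -er- after the first vowel.
So liwsusun → liliwsusun.

liliwsusun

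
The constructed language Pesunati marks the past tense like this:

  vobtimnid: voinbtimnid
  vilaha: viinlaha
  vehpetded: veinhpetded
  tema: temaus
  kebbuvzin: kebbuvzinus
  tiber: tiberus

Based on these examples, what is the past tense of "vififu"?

viinfifu

"vififu" begins with v-. The stems beginning with v- (vobtimnid → voinbtimnid, vilaha → viinlaha, vehpetded → veinhpetded) insert -in- after the first vowel.
So vififu → viinfifu.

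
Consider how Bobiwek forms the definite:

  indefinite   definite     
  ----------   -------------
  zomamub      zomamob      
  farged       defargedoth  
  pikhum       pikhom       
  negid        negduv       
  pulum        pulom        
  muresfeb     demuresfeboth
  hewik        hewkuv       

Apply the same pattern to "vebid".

vebduv

zomamub and muresfeb both end in -b yet inflect differently (zomamob, demuresfeboth), so the final letter is not what conditions the rule; the last vowel is.
"vebid" has last vowel 'i'. The stems whose last vowel is 'i' (hewik → hewkuv, negid → negduv) delete the last vowel and add -uv.
So vebid → vebduv.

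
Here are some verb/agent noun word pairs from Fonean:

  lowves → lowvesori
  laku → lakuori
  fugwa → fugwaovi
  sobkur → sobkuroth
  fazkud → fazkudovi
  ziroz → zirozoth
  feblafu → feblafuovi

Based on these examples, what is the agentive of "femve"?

femveovi

"femve" begins with f-. The stems beginning with f- (feblafu → feblafuovi, fazkud → fazkudovi, fugwa → fugwaovi) add -ovi.
The other patterns: stems beginning with s- or z- add -oth; stems beginning with l- add -ori.
So femve → femveovi.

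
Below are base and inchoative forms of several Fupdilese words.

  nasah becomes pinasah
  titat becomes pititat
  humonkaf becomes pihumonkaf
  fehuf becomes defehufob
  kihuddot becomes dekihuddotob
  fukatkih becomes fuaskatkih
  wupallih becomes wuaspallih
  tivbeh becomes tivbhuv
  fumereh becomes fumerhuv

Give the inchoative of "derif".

deasrif

humonkaf and fehuf both end in -f yet inflect differently (pihumonkaf, defehufob), so the final letter is not what conditions the rule; the last vowel is.
"derif" has last vowel 'i'. The stems whose last vowel is 'i' (fukatkih → fuaskatkih, wupallih → wuaspallih) insert -as- after the first vowel.
The other patterns: stems whose last vowel is 'a' add the prefix pi-; stems whose last vowel is 'o' or 'u' add de- … -ob around the stem; stems whose last vowel is 'e' delete the last vowel and add -uv.
So derif → deasrif.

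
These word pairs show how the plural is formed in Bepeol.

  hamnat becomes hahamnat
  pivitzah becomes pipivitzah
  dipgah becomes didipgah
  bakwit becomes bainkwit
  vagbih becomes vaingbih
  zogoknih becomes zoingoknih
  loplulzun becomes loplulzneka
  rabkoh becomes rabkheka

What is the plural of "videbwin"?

"videbwin" has last vowel 'i'. The stems whose last vowel is 'i' (bakwit → bainkwit, vagbih → vaingbih, zogoknih → zoingoknih) insert -in- after the first vowel.
So videbwin → viindebwin.

viindebwin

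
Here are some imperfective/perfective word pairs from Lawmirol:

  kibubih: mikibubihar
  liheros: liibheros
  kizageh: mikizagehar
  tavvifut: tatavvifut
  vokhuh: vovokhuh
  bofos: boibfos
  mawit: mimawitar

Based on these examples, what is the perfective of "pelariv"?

"pelariv" has last vowel 'i'. The stems whose last vowel is 'i' (kibubih → mikibubihar, mawit → mimawitar) add mi- … -ar around the stem.
The other patterns: stems whose last vowel is 'o' insert -ib- after the first vowel; stems whose last vowel is 'u' repeat the first consonant+vowel as a prefix.
So pelariv → mipelarivar.

mipelarivar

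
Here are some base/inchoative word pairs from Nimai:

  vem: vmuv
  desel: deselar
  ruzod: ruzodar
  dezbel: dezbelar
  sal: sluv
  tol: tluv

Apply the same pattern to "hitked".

desel and sal both end in -l yet inflect differently (deselar, sluv), so the final letter is not what conditions the rule; the number of vowels is.
"hitked" has 2 vowels. The stems with 2 vowels (desel → deselar, dezbel → dezbelar, ruzod → ruzodar) add -ar.
So hitked → hitkedar.

hitkedar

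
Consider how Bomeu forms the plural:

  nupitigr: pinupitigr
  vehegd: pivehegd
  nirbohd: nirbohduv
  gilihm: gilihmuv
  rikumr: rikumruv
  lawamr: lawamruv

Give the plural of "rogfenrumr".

vehegd and nirbohd both end in -d yet inflect differently (pivehegd, nirbohduv), so the final letter is not what conditions the rule; the second-to-last letter is.
"rogfenrumr" has second-to-last letter 'm'. The stems whose second-to-last letter is 'm' (rikumr → rikumruv, lawamr → lawamruv) add -uv.
The other pattern: stems whose second-to-last letter is 'g' add the prefix pi-.
So rogfenrumr → rogfenrumruv.

rogfenrumruv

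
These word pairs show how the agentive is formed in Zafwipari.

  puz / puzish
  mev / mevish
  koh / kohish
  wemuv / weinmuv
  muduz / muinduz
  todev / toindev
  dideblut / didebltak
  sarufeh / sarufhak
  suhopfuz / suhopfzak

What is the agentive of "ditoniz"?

ditonzak

"ditoniz" has 3 vowels. The stems with 3 vowels (dideblut → didebltak, sarufeh → sarufhak, suhopfuz → suhopfzak) delete the last vowel and add -ak.
The other patterns: stems with 1 vowel add -ish; stems with 2 vowels insert -in- after the first vowel.
So ditoniz → ditonzak.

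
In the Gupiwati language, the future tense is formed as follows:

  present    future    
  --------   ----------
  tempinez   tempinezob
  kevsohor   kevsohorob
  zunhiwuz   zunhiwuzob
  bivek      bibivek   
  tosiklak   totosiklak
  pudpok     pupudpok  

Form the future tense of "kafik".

kakafik

tempinez and bivek both have last vowel 'e' yet inflect differently (tempinezob, bibivek), so the last vowel is not what conditions the rule; the final letter is.
"kafik" ends in -k. The stems ending in -k (bivek → bibivek, tosiklak → totosiklak, pudpok → pupudpok) repeat the first consonant+vowel as a prefix.
The other pattern: stems ending in -r or -z add -ob.
So kafik → kakafik.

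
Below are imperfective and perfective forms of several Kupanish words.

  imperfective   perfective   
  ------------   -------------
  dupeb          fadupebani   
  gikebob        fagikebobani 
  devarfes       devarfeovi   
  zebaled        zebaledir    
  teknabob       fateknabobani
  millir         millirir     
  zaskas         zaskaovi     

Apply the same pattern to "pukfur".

pukfurir

dupeb and devarfes both have last vowel 'e' yet inflect differently (fadupebani, devarfeovi), so the last vowel is not what conditions the rule; the final letter is.
"pukfur" ends in -r. The one such stem in the data (millir → millirir) adds -ir, so the same rule applies.
The other patterns: stems ending in -b add fa- … -ani around the stem; stems ending in -s drop the final letter and add -ovi.
So pukfur → pukfurir.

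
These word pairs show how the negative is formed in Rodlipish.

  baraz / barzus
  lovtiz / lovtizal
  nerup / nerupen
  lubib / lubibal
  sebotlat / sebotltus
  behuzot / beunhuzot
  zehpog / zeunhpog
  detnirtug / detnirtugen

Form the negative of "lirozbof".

liunrozbof

"lirozbof" has last vowel 'o'. The stems whose last vowel is 'o' (behuzot → beunhuzot, zehpog → zeunhpog) insert -un- after the first vowel.
So lirozbof → liunrozbof.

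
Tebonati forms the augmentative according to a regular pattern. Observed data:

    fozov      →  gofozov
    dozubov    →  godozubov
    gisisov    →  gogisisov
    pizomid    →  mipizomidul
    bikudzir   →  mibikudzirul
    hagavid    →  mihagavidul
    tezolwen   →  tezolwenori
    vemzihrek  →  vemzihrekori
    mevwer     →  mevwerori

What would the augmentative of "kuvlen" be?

kuvlenori

bikudzir and mevwer both end in -r yet inflect differently (mibikudzirul, mevwerori), so the final letter is not what conditions the rule; the last vowel is.
"kuvlen" has last vowel 'e'. The stems whose last vowel is 'e' (tezolwen → tezolwenori, vemzihrek → vemzihrekori, mevwer → mevwerori) add -ori.
The other patterns: stems whose last vowel is 'o' add the prefix go-; stems whose last vowel is 'i' add mi- … -ul around the stem.
So kuvlen → kuvlenori.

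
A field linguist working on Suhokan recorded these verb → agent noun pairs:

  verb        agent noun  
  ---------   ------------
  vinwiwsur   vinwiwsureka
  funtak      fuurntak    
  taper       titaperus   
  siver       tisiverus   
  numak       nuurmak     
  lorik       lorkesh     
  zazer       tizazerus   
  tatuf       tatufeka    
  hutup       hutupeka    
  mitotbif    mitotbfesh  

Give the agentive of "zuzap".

zuurzap

"zuzap" has last vowel 'a'. The stems whose last vowel is 'a' (funtak → fuurntak, numak → nuurmak) insert -ur- after the first vowel.
The other patterns: stems whose last vowel is 'u' add -eka; stems whose last vowel is 'e' add ti- … -us around the stem; stems whose last vowel is 'i' delete the last vowel and add -esh.
So zuzap → zuurzap.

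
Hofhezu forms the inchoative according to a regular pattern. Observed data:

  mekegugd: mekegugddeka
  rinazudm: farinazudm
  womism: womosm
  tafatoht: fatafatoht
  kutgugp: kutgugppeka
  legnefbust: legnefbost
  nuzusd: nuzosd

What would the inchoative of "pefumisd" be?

"pefumisd" has second-to-last letter 's'. The stems whose second-to-last letter is 's' (nuzusd → nuzosd, legnefbust → legnefbost, womism → womosm) change the last vowel to 'o'.
So pefumisd → pefumosd.

pefumosd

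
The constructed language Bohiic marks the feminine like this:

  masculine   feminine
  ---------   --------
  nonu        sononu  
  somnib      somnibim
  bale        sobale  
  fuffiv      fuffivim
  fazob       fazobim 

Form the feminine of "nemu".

fuffiv and bale both have 2 vowels yet inflect differently (fuffivim, sobale), so the number of vowels is not what conditions the rule; whether the stem ends in a vowel or a consonant is.
"nemu" ends in a vowel. The stems ending in a vowel (bale → sobale, nonu → sononu) add the prefix so-.
The other pattern: stems ending in a consonant add -im.
So nemu → sonemu.

sonemu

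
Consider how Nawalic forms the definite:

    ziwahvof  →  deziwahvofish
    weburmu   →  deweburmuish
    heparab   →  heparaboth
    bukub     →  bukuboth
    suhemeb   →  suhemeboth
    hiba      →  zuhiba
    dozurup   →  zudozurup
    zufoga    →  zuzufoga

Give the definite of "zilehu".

dezilehuish

weburmu and bukub both have last vowel 'u' yet inflect differently (deweburmuish, bukuboth), so the last vowel is not what conditions the rule; the final letter is.
"zilehu" ends in -u. The one such stem in the data (weburmu → deweburmuish) adds de- … -ish around the stem, so the same rule applies.
So zilehu → dezilehuish.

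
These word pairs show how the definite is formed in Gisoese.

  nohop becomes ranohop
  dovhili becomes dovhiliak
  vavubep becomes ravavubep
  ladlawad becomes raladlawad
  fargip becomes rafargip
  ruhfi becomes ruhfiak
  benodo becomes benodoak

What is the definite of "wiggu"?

wigguak

nohop and benodo both have last vowel 'o' yet inflect differently (ranohop, benodoak), so the last vowel is not what conditions the rule; whether the stem ends in a vowel or a consonant is.
"wiggu" ends in a vowel. The stems ending in a vowel (benodo → benodoak, dovhili → dovhiliak, ruhfi → ruhfiak) add -ak.
The other pattern: stems ending in a consonant add the prefix ra-.
So wiggu → wigguak.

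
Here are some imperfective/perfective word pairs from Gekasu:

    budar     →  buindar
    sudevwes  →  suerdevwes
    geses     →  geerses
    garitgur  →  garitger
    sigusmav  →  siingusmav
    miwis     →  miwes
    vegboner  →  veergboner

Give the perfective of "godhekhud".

godhekhed

vegboner and budar both end in -r yet inflect differently (veergboner, buindar), so the final letter is not what conditions the rule; the last vowel is.
"godhekhud" has last vowel 'u'. The one such stem in the data (garitgur → garitger) changes the last vowel to 'e' (as does miwis), so the same rule applies.
So godhekhud → godhekhed.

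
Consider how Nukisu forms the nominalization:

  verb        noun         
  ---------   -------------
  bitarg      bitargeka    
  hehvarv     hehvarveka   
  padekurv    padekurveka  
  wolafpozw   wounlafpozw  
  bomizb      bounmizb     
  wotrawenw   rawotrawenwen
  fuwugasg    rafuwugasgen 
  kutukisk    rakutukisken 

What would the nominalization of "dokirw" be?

dokirweka

wolafpozw and wotrawenw both end in -w yet inflect differently (wounlafpozw, rawotrawenwen), so the final letter is not what conditions the rule; the second-to-last letter is.
"dokirw" has second-to-last letter 'r'. The stems whose second-to-last letter is 'r' (bitarg → bitargeka, hehvarv → hehvarveka, padekurv → padekurveka) add -eka.
The other patterns: stems whose second-to-last letter is 'z' insert -un- after the first vowel; stems whose second-to-last letter is 'n' or 's' add ra- … -en around the stem.
So dokirw → dokirweka.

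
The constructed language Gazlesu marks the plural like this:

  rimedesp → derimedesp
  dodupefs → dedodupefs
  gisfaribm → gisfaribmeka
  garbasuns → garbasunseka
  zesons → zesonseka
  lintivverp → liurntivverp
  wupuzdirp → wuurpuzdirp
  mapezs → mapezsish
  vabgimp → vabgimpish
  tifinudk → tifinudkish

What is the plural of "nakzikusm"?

denakzikusm

dodupefs and garbasuns both end in -s yet inflect differently (dedodupefs, garbasunseka), so the final letter is not what conditions the rule; the second-to-last letter is.
"nakzikusm" has second-to-last letter 's'. The one such stem in the data (rimedesp → derimedesp) adds the prefix de-, so the same rule applies.
So nakzikusm → denakzikusm.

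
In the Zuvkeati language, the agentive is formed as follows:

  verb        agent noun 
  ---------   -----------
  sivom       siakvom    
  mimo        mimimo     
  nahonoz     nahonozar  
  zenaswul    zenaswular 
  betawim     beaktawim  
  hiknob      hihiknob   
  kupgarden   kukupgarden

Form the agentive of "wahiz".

wahizar

sivom and nahonoz both have last vowel 'o' yet inflect differently (siakvom, nahonozar), so the last vowel is not what conditions the rule; the final letter is.
"wahiz" ends in -z. The one such stem in the data (nahonoz → nahonozar) adds -ar, so the same rule applies.
So wahiz → wahizar.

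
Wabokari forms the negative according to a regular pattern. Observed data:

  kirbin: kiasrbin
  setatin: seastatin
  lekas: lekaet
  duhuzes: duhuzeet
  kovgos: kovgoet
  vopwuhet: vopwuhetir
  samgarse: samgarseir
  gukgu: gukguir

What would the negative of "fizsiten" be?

duhuzes and vopwuhet both have last vowel 'e' yet inflect differently (duhuzeet, vopwuhetir), so the last vowel is not what conditions the rule; the final letter is.
"fizsiten" ends in -n. The stems ending in -n (kirbin → kiasrbin, setatin → seastatin) insert -as- after the first vowel.
The other patterns: stems ending in -s drop the final letter and add -et; stems ending in -e, -t or -u add -ir.
So fizsiten → fiaszsiten.

fiaszsiten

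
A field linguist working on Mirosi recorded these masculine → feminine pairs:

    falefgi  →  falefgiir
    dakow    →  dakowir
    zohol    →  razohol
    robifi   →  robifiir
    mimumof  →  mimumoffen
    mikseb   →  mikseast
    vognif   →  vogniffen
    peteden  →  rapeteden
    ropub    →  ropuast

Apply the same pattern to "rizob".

rizoast

mimumof and zohol both have last vowel 'o' yet inflect differently (mimumoffen, razohol), so the last vowel is not what conditions the rule; the final letter is.
"rizob" ends in -b. The stems ending in -b (ropub → ropuast, mikseb → mikseast) drop the final letter and add -ast.
The other patterns: stems ending in -f double the final consonant and add -en; stems ending in -l or -n add the prefix ra-; stems ending in -i or -w add -ir.
So rizob → rizoast.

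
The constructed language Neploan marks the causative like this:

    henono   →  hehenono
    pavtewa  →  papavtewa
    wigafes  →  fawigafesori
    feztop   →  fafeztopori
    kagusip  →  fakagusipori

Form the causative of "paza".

feztop and henono both have last vowel 'o' yet inflect differently (fafeztopori, hehenono), so the last vowel is not what conditions the rule; whether the stem ends in a vowel or a consonant is.
"paza" ends in a vowel. The stems ending in a vowel (pavtewa → papavtewa, henono → hehenono) repeat the first consonant+vowel as a prefix.
The other pattern: stems ending in a consonant add fa- … -ori around the stem.
So paza → papaza.

papaza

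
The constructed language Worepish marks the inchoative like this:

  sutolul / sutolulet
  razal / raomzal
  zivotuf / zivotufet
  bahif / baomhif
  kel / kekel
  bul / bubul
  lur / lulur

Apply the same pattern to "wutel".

"wutel" has 2 vowels. The stems with 2 vowels (bahif → baomhif, razal → raomzal) insert -om- after the first vowel.
So wutel → wuomtel.

wuomtel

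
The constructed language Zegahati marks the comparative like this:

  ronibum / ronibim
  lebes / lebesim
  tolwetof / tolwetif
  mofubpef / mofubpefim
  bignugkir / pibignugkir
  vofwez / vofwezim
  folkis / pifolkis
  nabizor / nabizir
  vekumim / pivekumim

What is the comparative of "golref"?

lebes and folkis both end in -s yet inflect differently (lebesim, pifolkis), so the final letter is not what conditions the rule; the last vowel is.
"golref" has last vowel 'e'. The stems whose last vowel is 'e' (mofubpef → mofubpefim, lebes → lebesim, vofwez → vofwezim) add -im.
The other patterns: stems whose last vowel is 'i' add the prefix pi-; stems whose last vowel is 'o' or 'u' change the last vowel to 'i'.
So golref → golrefim.

golrefim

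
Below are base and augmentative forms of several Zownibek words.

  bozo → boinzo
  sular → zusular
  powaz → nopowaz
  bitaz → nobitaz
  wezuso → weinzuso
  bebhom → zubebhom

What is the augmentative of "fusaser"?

zufusaser

"fusaser" ends in -r. The one such stem in the data (sular → zusular) adds the prefix zu-, so the same rule applies.
The other patterns: stems ending in -o insert -in- after the first vowel; stems ending in -z add the prefix no-.
So fusaser → zufusaser.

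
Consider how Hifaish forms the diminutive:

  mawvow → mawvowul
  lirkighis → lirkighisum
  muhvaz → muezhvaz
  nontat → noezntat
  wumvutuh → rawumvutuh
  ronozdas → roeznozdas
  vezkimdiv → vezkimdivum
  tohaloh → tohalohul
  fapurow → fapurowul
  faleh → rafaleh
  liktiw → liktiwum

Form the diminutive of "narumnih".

narumnihum

faleh and tohaloh both end in -h yet inflect differently (rafaleh, tohalohul), so the final letter is not what conditions the rule; the last vowel is.
"narumnih" has last vowel 'i'. The stems whose last vowel is 'i' (lirkighis → lirkighisum, vezkimdiv → vezkimdivum, liktiw → liktiwum) add -um.
So narumnih → narumnihum.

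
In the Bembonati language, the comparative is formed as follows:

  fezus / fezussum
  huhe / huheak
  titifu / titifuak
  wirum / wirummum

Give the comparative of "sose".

"sose" ends in a vowel. The stems ending in a vowel (titifu → titifuak, huhe → huheak) add -ak.
So sose → soseak.

soseak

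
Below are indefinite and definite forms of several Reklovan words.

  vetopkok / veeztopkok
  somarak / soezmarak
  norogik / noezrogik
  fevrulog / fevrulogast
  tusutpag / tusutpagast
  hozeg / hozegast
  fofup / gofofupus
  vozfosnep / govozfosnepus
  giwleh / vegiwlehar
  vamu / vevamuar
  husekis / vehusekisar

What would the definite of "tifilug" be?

"tifilug" ends in -g. The stems ending in -g (fevrulog → fevrulogast, tusutpag → tusutpagast, hozeg → hozegast) add -ast.
So tifilug → tifilugast.

tifilugast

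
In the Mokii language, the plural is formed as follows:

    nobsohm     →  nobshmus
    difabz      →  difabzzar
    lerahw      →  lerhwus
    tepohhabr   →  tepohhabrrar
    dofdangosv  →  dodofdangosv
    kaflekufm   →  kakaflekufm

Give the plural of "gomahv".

gomhvus

nobsohm and kaflekufm both end in -m yet inflect differently (nobshmus, kakaflekufm), so the final letter is not what conditions the rule; the second-to-last letter is.
"gomahv" has second-to-last letter 'h'. The stems whose second-to-last letter is 'h' (nobsohm → nobshmus, lerahw → lerhwus) delete the last vowel and add -us.
So gomahv → gomhvus.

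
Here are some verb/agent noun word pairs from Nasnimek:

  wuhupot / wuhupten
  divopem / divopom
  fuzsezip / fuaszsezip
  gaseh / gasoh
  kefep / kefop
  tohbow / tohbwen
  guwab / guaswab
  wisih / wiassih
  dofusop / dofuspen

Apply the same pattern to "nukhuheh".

dofusop and kefep both end in -p yet inflect differently (dofuspen, kefop), so the final letter is not what conditions the rule; the last vowel is.
"nukhuheh" has last vowel 'e'. The stems whose last vowel is 'e' (gaseh → gasoh, kefep → kefop, divopem → divopom) change the last vowel to 'o'.
The other patterns: stems whose last vowel is 'o' delete the last vowel and add -en; stems whose last vowel is 'a' or 'i' insert -as- after the first vowel.
So nukhuheh → nukhuhoh.

nukhuhoh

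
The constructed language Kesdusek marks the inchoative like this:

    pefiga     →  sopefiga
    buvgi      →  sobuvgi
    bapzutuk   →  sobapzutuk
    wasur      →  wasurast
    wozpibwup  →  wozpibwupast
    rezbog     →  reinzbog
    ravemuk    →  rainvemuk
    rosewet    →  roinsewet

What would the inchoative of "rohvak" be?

roinhvak

bapzutuk and ravemuk both end in -k yet inflect differently (sobapzutuk, rainvemuk), so the final letter is not what conditions the rule; the first letter is.
"rohvak" begins with r-. The stems beginning with r- (rezbog → reinzbog, ravemuk → rainvemuk, rosewet → roinsewet) insert -in- after the first vowel.
So rohvak → roinhvak.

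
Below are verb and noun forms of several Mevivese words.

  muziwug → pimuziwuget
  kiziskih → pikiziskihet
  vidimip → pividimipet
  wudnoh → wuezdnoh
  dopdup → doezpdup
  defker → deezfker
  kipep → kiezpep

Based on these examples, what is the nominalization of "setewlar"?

pisetewlaret

kiziskih and wudnoh both end in -h yet inflect differently (pikiziskihet, wuezdnoh), so the final letter is not what conditions the rule; the number of vowels is.
"setewlar" has 3 vowels. The stems with 3 vowels (muziwug → pimuziwuget, kiziskih → pikiziskihet, vidimip → pividimipet) add pi- … -et around the stem.
The other pattern: stems with 2 vowels insert -ez- after the first vowel.
So setewlar → pisetewlaret.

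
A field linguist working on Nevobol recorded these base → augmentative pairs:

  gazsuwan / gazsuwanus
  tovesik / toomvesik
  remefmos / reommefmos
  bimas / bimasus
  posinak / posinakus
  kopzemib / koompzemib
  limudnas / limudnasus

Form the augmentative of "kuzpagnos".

kuomzpagnos

posinak and tovesik both end in -k yet inflect differently (posinakus, toomvesik), so the final letter is not what conditions the rule; the last vowel is.
"kuzpagnos" has last vowel 'o'. The one such stem in the data (remefmos → reommefmos) inserts -om- after the first vowel (as do tovesik, kopzemib), so the same rule applies.
The other pattern: stems whose last vowel is 'a' add -us.
So kuzpagnos → kuomzpagnos.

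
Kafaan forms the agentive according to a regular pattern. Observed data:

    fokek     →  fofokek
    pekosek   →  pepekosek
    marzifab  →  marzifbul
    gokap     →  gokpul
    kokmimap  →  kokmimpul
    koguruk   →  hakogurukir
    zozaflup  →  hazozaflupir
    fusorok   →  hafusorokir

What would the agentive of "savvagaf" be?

savvagful

fokek and koguruk both end in -k yet inflect differently (fofokek, hakogurukir), so the final letter is not what conditions the rule; the last vowel is.
"savvagaf" has last vowel 'a'. The stems whose last vowel is 'a' (marzifab → marzifbul, gokap → gokpul, kokmimap → kokmimpul) delete the last vowel and add -ul.
So savvagaf → savvagful.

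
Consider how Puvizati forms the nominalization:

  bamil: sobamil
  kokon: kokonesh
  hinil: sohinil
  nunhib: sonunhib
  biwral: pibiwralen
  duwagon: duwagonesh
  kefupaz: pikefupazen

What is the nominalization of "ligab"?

piligaben

"ligab" has last vowel 'a'. The stems whose last vowel is 'a' (kefupaz → pikefupazen, biwral → pibiwralen) add pi- … -en around the stem.
So ligab → piligaben.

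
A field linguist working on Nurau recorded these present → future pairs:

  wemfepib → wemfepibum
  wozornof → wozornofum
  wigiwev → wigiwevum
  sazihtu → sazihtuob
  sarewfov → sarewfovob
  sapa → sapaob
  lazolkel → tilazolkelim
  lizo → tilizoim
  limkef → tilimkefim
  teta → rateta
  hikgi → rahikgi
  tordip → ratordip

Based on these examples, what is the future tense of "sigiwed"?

wigiwev and sarewfov both end in -v yet inflect differently (wigiwevum, sarewfovob), so the final letter is not what conditions the rule; the first letter is.
"sigiwed" begins with s-. The stems beginning with s- (sazihtu → sazihtuob, sarewfov → sarewfovob, sapa → sapaob) add -ob.
So sigiwed → sigiwedob.

sigiwedob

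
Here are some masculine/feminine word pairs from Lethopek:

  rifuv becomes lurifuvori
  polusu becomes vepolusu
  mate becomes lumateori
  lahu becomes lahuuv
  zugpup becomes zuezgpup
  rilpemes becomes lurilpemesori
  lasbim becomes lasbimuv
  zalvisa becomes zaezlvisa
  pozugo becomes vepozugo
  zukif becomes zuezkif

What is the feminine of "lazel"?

"lazel" begins with l-. The stems beginning with l- (lasbim → lasbimuv, lahu → lahuuv) add -uv.
The other patterns: stems beginning with p- add the prefix ve-; stems beginning with z- insert -ez- after the first vowel; stems beginning with m- or r- add lu- … -ori around the stem.
So lazel → lazeluv.

lazeluv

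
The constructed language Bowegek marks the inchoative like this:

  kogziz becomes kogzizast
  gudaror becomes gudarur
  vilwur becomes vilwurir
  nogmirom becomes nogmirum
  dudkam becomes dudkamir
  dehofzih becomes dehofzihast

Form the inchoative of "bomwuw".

bomwuwir

nogmirom and dudkam both end in -m yet inflect differently (nogmirum, dudkamir), so the final letter is not what conditions the rule; the last vowel is.
"bomwuw" has last vowel 'u'. The one such stem in the data (vilwur → vilwurir) adds -ir, so the same rule applies.
The other patterns: stems whose last vowel is 'i' add -ast; stems whose last vowel is 'o' change the last vowel to 'u'.
So bomwuw → bomwuwir.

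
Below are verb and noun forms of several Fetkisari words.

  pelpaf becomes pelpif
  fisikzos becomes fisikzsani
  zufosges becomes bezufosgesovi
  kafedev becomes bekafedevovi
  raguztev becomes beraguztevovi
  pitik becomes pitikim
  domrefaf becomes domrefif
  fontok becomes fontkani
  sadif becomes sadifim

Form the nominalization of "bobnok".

bobnkani

"bobnok" has last vowel 'o'. The stems whose last vowel is 'o' (fontok → fontkani, fisikzos → fisikzsani) delete the last vowel and add -ani.
The other patterns: stems whose last vowel is 'e' add be- … -ovi around the stem; stems whose last vowel is 'i' add -im; stems whose last vowel is 'a' change the last vowel to 'i'.
So bobnok → bobnkani.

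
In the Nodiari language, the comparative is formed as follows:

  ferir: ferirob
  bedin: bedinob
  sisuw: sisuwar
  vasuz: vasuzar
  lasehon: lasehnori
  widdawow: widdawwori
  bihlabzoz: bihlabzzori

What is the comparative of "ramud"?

bedin and lasehon both end in -n yet inflect differently (bedinob, lasehnori), so the final letter is not what conditions the rule; the last vowel is.
"ramud" has last vowel 'u'. The stems whose last vowel is 'u' (sisuw → sisuwar, vasuz → vasuzar) add -ar.
The other patterns: stems whose last vowel is 'i' add -ob; stems whose last vowel is 'o' delete the last vowel and add -ori.
So ramud → ramudar.

ramudar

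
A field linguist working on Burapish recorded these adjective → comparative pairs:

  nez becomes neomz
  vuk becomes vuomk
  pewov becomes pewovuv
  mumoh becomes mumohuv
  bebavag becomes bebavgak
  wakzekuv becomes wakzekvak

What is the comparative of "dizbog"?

dizboguv

"dizbog" has 2 vowels. The stems with 2 vowels (pewov → pewovuv, mumoh → mumohuv) add -uv.
So dizbog → dizboguv.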